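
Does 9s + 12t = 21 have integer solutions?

Step 1: Compute gcd(9, 12).
gcd(9, 12) = 3

Step 2: Check divisibility.
Does 3 divide 21? 21 = 3 x 7, so yes.

By the theorem on linear Diophantine equations, 9s + 12t = 21 has integer solutions if and only if gcd(9, 12) divides 21. Since 3 | 21, solutions exist.

Yes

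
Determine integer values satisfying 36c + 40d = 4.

Step 1: Check solvability.
gcd(36, 40) = 4
Since 4 divides 4, solutions exist.

Step 2: Apply extended Euclidean algorithm to find gcd.
We find integers such that 36*x0 + 40*y0 = 4

Step 3: Scale the particular solution.
Multiply by 4/4 = 1:
c = -1, d = 1

Step 4: Verify.
36*(-1) + 40*(1) = 4 = 4 ✓

c = -1, d = 1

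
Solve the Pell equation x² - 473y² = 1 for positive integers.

We seek the smallest positive integers (x, y) with x² - 473y² = 1, i.e., x² = 473y² + 1.
Try successive y values:
y = 1: x² = 473·1² + 1 = 474, not a perfect square
y = 2: x² = 473·2² + 1 = 1893, not a perfect square
y = 3: x² = 473·3² + 1 = 4258, not a perfect square
... continuing the search (or via continued fractions) ...
y = 4: x² = 473·4² + 1 = 7569, x = 87 ✓

Verify: 87² - 473·4² = 7569 - 7568 = 1 ✓

x = 87, y = 4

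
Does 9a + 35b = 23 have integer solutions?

Step 1: Compute gcd(9, 35).
gcd(9, 35) = 1

Step 2: Check divisibility.
Does 1 divide 23? 23 = 1 x 23, so yes.

By the theorem on linear Diophantine equations, 9a + 35b = 23 has integer solutions if and only if gcd(9, 35) divides 23. Since 1 | 23, solutions exist.

Yes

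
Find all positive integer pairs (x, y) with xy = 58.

The positive divisors of 58 are: 1, 2, 29, 58.
Each divisor d gives the pair (d, 58/d):
(1, 58), (2, 29), (29, 2), (58, 1)

(1, 58), (2, 29), (29, 2), (58, 1)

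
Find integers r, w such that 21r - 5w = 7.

Step 1: Check solvability.
gcd(21, 5) = 1
Since 1 divides 7, solutions exist.

Step 2: Apply extended Euclidean algorithm to find gcd.
We find integers such that 21*x0 + 5*y0 = 1

Step 3: Scale the particular solution.
Multiply by 7/1 = 7:
r = 7, w = 28

Step 4: Verify.
21*(7) - 5*(28) = 7 = 7 ✓

r = 7, w = 28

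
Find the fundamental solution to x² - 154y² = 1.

We seek the smallest positive integers (x, y) with x² - 154y² = 1, i.e., x² = 154y² + 1.
Try successive y values:
y = 1: x² = 154·1² + 1 = 155, not a perfect square
y = 2: x² = 154·2² + 1 = 617, not a perfect square
y = 3: x² = 154·3² + 1 = 1387, not a perfect square
... continuing the search (or via continued fractions) ...
y = 1716: x² = 154·1716² + 1 = 453477025, x = 21295 ✓

Verify: 21295² - 154·1716² = 453477025 - 453477024 = 1 ✓

x = 21295, y = 1716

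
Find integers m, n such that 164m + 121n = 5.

Step 1: Check solvability.
gcd(164, 121) = 1
Since 1 divides 5, solutions exist.

Step 2: Apply extended Euclidean algorithm to find gcd.
We find integers such that 164*x0 + 121*y0 = 1

Step 3: Scale the particular solution.
Multiply by 5/1 = 5:
m = -225, n = 305

Step 4: Verify.
164*(-225) + 121*(305) = 5 = 5 ✓

m = -225, n = 305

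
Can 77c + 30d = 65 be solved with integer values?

Step 1: Compute gcd(77, 30).
gcd(77, 30) = 1

Step 2: Check divisibility.
Does 1 divide 65? 65 = 1 x 65, so yes.

By the theorem on linear Diophantine equations, 77c + 30d = 65 has integer solutions if and only if gcd(77, 30) divides 65. Since 1 | 65, solutions exist.

Yes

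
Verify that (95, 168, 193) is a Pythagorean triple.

Compute a² + b²:
95² + 168² = 9025 + 28224 = 37249
Compute c²:
193² = 37249
Since 37249 = 37249, it is a Pythagorean triple.

Yes, it is a Pythagorean triple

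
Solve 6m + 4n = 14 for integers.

Step 1: Check solvability.
gcd(6, 4) = 2
Since 2 divides 14, solutions exist.

Step 2: Apply extended Euclidean algorithm to find gcd.
We find integers such that 6*x0 + 4*y0 = 2

Step 3: Scale the particular solution.
Multiply by 14/2 = 7:
m = 7, n = -7

Step 4: Verify.
6*(7) + 4*(-7) = 14 = 14 ✓

m = 7, n = -7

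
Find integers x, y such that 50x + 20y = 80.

Step 1: Check solvability.
gcd(50, 20) = 10
Since 10 divides 80, solutions exist.

Step 2: Apply extended Euclidean algorithm to find gcd.
We find integers such that 50*x0 + 20*y0 = 10

Step 3: Scale the particular solution.
Multiply by 80/10 = 8:
x = 8, y = -16

Step 4: Verify.
50*(8) + 20*(-16) = 80 = 80 ✓

x = 8, y = -16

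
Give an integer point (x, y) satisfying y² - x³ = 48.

Try small integer x values and check whether x³ + 48 is a perfect square.
x = 1: x³ + 48 = 1³ + 48 = 1 + 48 = 49
Is 49 a perfect square? 7² = 49 ✓
So (x, y) = (1, 7) is a solution.

x = 1, y = 7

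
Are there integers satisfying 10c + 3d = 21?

Step 1: Compute gcd(10, 3).
gcd(10, 3) = 1

Step 2: Check divisibility.
Does 1 divide 21? 21 = 1 x 21, so yes.

By the theorem on linear Diophantine equations, 10c + 3d = 21 has integer solutions if and only if gcd(10, 3) divides 21. Since 1 | 21, solutions exist.

Yes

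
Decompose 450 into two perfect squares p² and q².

We need to find integers p, q > 0 such that p² + q² = 450.
Trying p = 3: q² = 450 - 3² = 450 - 9 = 441
q = 21
Check: 3² + 21² = 9 + 441 = 450 ✓

450 = 3² + 21²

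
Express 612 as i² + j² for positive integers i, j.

We need to find integers i, j > 0 such that i² + j² = 612.
Trying i = 6: j² = 612 - 6² = 612 - 36 = 576
j = 24
Check: 6² + 24² = 36 + 576 = 612 ✓

612 = 6² + 24²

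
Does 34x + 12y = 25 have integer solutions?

Step 1: Compute gcd(34, 12).
gcd(34, 12) = 2

Step 2: Check divisibility.
Does 2 divide 25? 25 = 2 x 12 + 1, so no.

By the theorem on linear Diophantine equations, 34x + 12y = 25 has integer solutions if and only if gcd(34, 12) divides 25. Since 2 does not divide 25, no solutions exist.

No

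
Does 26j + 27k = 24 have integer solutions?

Step 1: Compute gcd(26, 27).
gcd(26, 27) = 1

Step 2: Check divisibility.
Does 1 divide 24? 24 = 1 x 24, so yes.

By the theorem on linear Diophantine equations, 26j + 27k = 24 has integer solutions if and only if gcd(26, 27) divides 24. Since 1 | 24, solutions exist.

Yes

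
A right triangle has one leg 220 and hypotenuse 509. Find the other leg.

a² = c² - b² = 259081 - 48400 = 210681
a = 459

459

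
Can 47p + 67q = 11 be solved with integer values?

Step 1: Compute gcd(47, 67).
gcd(47, 67) = 1

Step 2: Check divisibility.
Does 1 divide 11? 11 = 1 x 11, so yes.

By the theorem on linear Diophantine equations, 47p + 67q = 11 has integer solutions if and only if gcd(47, 67) divides 11. Since 1 | 11, solutions exist.

Yes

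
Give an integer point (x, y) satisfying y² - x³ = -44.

Try small integer x values and check whether x³ - 44 is a perfect square.
x = 5: x³ - 44 = 5³ - 44 = 125 - 44 = 81
Is 81 a perfect square? 9² = 81 ✓
So (x, y) = (5, 9) is a solution.

x = 5, y = 9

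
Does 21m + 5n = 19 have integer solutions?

Step 1: Compute gcd(21, 5).
gcd(21, 5) = 1

Step 2: Check divisibility.
Does 1 divide 19? 19 = 1 x 19, so yes.

By the theorem on linear Diophantine equations, 21m + 5n = 19 has integer solutions if and only if gcd(21, 5) divides 19. Since 1 | 19, solutions exist.

Yes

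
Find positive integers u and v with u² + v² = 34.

We need to find integers u, v > 0 such that u² + v² = 34.
Trying u = 3: v² = 34 - 3² = 34 - 9 = 25
v = 5
Check: 3² + 5² = 9 + 25 = 34 ✓

34 = 3² + 5²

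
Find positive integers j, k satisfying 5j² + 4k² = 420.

Try small values of j and check whether (420 - 5j²)/4 is a perfect square.
j = 2: 5·2² = 20, so 4k² = 420 - 20 = 400, giving k² = 100, k = 10.
Check: 5·2² + 4·10² = 20 + 400 = 420 ✓

j = 2, k = 10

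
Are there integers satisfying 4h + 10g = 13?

Step 1: Compute gcd(4, 10).
gcd(4, 10) = 2

Step 2: Check divisibility.
Does 2 divide 13? 13 = 2 x 6 + 1, so no.

By the theorem on linear Diophantine equations, 4h + 10g = 13 has integer solutions if and only if gcd(4, 10) divides 13. Since 2 does not divide 13, no solutions exist.

No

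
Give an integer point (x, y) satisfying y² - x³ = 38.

Try small integer x values and check whether x³ + 38 is a perfect square.
x = 11: x³ + 38 = 11³ + 38 = 1331 + 38 = 1369
Is 1369 a perfect square? 37² = 1369 ✓
So (x, y) = (11, 37) is a solution.

x = 11, y = 37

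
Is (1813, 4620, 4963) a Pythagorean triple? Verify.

Compute a² + b² = 1813² + 4620² = 3286969 + 21344400 = 24631369
Compute c² = 4963² = 24631369
Since 24631369 = 24631369, confirmed.

Yes, it is a Pythagorean triple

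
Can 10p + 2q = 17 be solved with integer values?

Step 1: Compute gcd(10, 2).
gcd(10, 2) = 2

Step 2: Check divisibility.
Does 2 divide 17? 17 = 2 x 8 + 1, so no.

By the theorem on linear Diophantine equations, 10p + 2q = 17 has integer solutions if and only if gcd(10, 2) divides 17. Since 2 does not divide 17, no solutions exist.

No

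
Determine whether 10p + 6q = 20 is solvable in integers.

Step 1: Compute gcd(10, 6).
gcd(10, 6) = 2

Step 2: Check divisibility.
Does 2 divide 20? 20 = 2 x 10, so yes.

By the theorem on linear Diophantine equations, 10p + 6q = 20 has integer solutions if and only if gcd(10, 6) divides 20. Since 2 | 20, solutions exist.

Yes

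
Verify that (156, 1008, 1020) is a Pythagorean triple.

Compute a² + b² = 156² + 1008² = 24336 + 1016064 = 1040400
Compute c² = 1020² = 1040400
Since 1040400 = 1040400, confirmed.

Yes, it is a Pythagorean triple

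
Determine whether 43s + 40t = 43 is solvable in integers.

Step 1: Compute gcd(43, 40).
gcd(43, 40) = 1

Step 2: Check divisibility.
Does 1 divide 43? 43 = 1 x 43, so yes.

By the theorem on linear Diophantine equations, 43s + 40t = 43 has integer solutions if and only if gcd(43, 40) divides 43. Since 1 | 43, solutions exist.

Yes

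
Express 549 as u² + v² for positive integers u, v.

We need to find integers u, v > 0 such that u² + v² = 549.
Trying u = 15: v² = 549 - 15² = 549 - 225 = 324
v = 18
Check: 15² + 18² = 225 + 324 = 549 ✓

549 = 15² + 18²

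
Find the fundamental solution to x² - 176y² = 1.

We seek the smallest positive integers (x, y) with x² - 176y² = 1, i.e., x² = 176y² + 1.
Try successive y values:
y = 1: x² = 176·1² + 1 = 177, not a perfect square
y = 2: x² = 176·2² + 1 = 705, not a perfect square
y = 3: x² = 176·3² + 1 = 1585, not a perfect square
... continuing the search (or via continued fractions) ...
y = 15: x² = 176·15² + 1 = 39601, x = 199 ✓

Verify: 199² - 176·15² = 39601 - 39600 = 1 ✓

x = 199, y = 15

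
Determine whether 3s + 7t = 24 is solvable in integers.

Step 1: Compute gcd(3, 7).
gcd(3, 7) = 1

Step 2: Check divisibility.
Does 1 divide 24? 24 = 1 x 24, so yes.

By the theorem on linear Diophantine equations, 3s + 7t = 24 has integer solutions if and only if gcd(3, 7) divides 24. Since 1 | 24, solutions exist.

Yes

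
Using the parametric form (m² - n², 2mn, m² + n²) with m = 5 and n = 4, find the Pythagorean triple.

a = m² - n² = 5² - 4² = 25 - 16 = 9
b = 2mn = 2·5·4 = 40
c = m² + n² = 25 + 16 = 41
Verify: 9² + 40² = 81 + 1600 = 1681 = 41² ✓

(9, 40, 41)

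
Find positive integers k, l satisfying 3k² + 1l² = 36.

Try small values of k and check whether (36 - 3k²)/1 is a perfect square.
k = 3: 3·3² = 27, so 1l² = 36 - 27 = 9, giving l² = 9, l = 3.
Check: 3·3² + 1·3² = 27 + 9 = 36 ✓

k = 3, l = 3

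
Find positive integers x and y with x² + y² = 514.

We need to find integers x, y > 0 such that x² + y² = 514.
Trying x = 15: y² = 514 - 15² = 514 - 225 = 289
y = 17
Check: 15² + 17² = 225 + 289 = 514 ✓

514 = 15² + 17²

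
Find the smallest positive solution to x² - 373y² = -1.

We need x² = 373y² - 1. Try successive y:
y = 1: x² = 373·1² - 1 = 372, not a perfect square
y = 2: x² = 373·2² - 1 = 1491, not a perfect square
y = 3: x² = 373·3² - 1 = 3356, not a perfect square
...
y = 265: x² = 373·265² - 1 = 26193924 = 5118² ✓
Check: 5118² - 373·265² = 26193924 - 26193925 = -1 ✓

x = 5118, y = 265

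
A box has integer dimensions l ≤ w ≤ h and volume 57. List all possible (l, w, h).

Iterate l from 1 to ⌊57^(1/3)⌋. For each l dividing 57, iterate w ≥ l with w dividing 57/l, and set h = 57/(l·w).
Triples found (2): (1×1×57), (1×3×19)

(1×1×57), (1×3×19)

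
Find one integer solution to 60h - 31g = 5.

Step 1: Check solvability.
gcd(60, 31) = 1
Since 1 divides 5, solutions exist.

Step 2: Apply extended Euclidean algorithm to find gcd.
We find integers such that 60*x0 + 31*y0 = 1

Step 3: Scale the particular solution.
Multiply by 5/1 = 5:
h = 75, g = 145

Step 4: Verify.
60*(75) - 31*(145) = 5 = 5 ✓

h = 75, g = 145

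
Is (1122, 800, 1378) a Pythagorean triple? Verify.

Compute a² + b² = 1122² + 800² = 1258884 + 640000 = 1898884
Compute c² = 1378² = 1898884
Since 1898884 = 1898884, confirmed.

Yes, it is a Pythagorean triple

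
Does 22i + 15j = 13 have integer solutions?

Step 1: Compute gcd(22, 15).
gcd(22, 15) = 1

Step 2: Check divisibility.
Does 1 divide 13? 13 = 1 x 13, so yes.

By the theorem on linear Diophantine equations, 22i + 15j = 13 has integer solutions if and only if gcd(22, 15) divides 13. Since 1 | 13, solutions exist.

Yes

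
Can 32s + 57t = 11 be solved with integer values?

Step 1: Compute gcd(32, 57).
gcd(32, 57) = 1

Step 2: Check divisibility.
Does 1 divide 11? 11 = 1 x 11, so yes.

By the theorem on linear Diophantine equations, 32s + 57t = 11 has integer solutions if and only if gcd(32, 57) divides 11. Since 1 | 11, solutions exist.

Yes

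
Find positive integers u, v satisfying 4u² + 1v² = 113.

Try small values of u and check whether (113 - 4u²)/1 is a perfect square.
u = 4: 4·4² = 64, so 1v² = 113 - 64 = 49, giving v² = 49, v = 7.
Check: 4·4² + 1·7² = 64 + 49 = 113 ✓

u = 4, v = 7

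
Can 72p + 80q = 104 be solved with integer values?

Step 1: Compute gcd(72, 80).
gcd(72, 80) = 8

Step 2: Check divisibility.
Does 8 divide 104? 104 = 8 x 13, so yes.

By the theorem on linear Diophantine equations, 72p + 80q = 104 has integer solutions if and only if gcd(72, 80) divides 104. Since 8 | 104, solutions exist.

Yes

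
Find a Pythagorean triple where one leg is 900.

We need the other leg and hypotenuse such that 900² + x² = c².
Take x = 301, c = 949: 900² + 301² = 810000 + 90601 = 900601 = 949² ✓
Triple: (301, 900, 949)

(301, 900, 949)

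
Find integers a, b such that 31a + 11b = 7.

Step 1: Check solvability.
gcd(31, 11) = 1
Since 1 divides 7, solutions exist.

Step 2: Apply extended Euclidean algorithm to find gcd.
We find integers such that 31*x0 + 11*y0 = 1

Step 3: Scale the particular solution.
Multiply by 7/1 = 7:
a = 35, b = -98

Step 4: Verify.
31*(35) + 11*(-98) = 7 = 7 ✓

a = 35, b = -98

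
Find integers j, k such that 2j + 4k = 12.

Step 1: Check solvability.
gcd(2, 4) = 2
Since 2 divides 12, solutions exist.

Step 2: Apply extended Euclidean algorithm to find gcd.
We find integers such that 2*x0 + 4*y0 = 2

Step 3: Scale the particular solution.
Multiply by 12/2 = 6:
j = 6, k = 0

Step 4: Verify.
2*(6) + 4*(0) = 12 = 12 ✓

j = 6, k = 0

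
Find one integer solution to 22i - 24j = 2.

Step 1: Check solvability.
gcd(22, 24) = 2
Since 2 divides 2, solutions exist.

Step 2: Apply extended Euclidean algorithm to find gcd.
We find integers such that 22*x0 + 24*y0 = 2

Step 3: Scale the particular solution.
Multiply by 2/2 = 1:
i = -1, j = -1

Step 4: Verify.
22*(-1) - 24*(-1) = 2 = 2 ✓

i = -1, j = -1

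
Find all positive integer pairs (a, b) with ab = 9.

The positive divisors of 9 are: 1, 3, 9.
Each divisor d gives the pair (d, 9/d):
(1, 9), (3, 3), (9, 1)

(1, 9), (3, 3), (9, 1)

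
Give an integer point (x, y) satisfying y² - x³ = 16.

Try small integer x values and check whether x³ + 16 is a perfect square.
x = 0: x³ + 16 = 0³ + 16 = 0 + 16 = 16
Is 16 a perfect square? 4² = 16 ✓
So (x, y) = (0, 4) is a solution.

x = 0, y = 4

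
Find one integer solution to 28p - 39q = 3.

Step 1: Check solvability.
gcd(28, 39) = 1
Since 1 divides 3, solutions exist.

Step 2: Apply extended Euclidean algorithm to find gcd.
We find integers such that 28*x0 + 39*y0 = 1

Step 3: Scale the particular solution.
Multiply by 3/1 = 3:
p = 21, q = 15

Step 4: Verify.
28*(21) - 39*(15) = 3 = 3 ✓

p = 21, q = 15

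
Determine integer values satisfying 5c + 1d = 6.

Step 1: Check solvability.
gcd(5, 1) = 1
Since 1 divides 6, solutions exist.

Step 2: Apply extended Euclidean algorithm to find gcd.
We find integers such that 5*x0 + 1*y0 = 1

Step 3: Scale the particular solution.
Multiply by 6/1 = 6:
c = 0, d = 6

Step 4: Verify.
5*(0) + 1*(6) = 6 = 6 ✓

c = 0, d = 6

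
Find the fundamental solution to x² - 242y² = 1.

We seek the smallest positive integers (x, y) with x² - 242y² = 1, i.e., x² = 242y² + 1.
Try successive y values:
y = 1: x² = 242·1² + 1 = 243, not a perfect square
y = 2: x² = 242·2² + 1 = 969, not a perfect square
y = 3: x² = 242·3² + 1 = 2179, not a perfect square
... continuing the search (or via continued fractions) ...
y = 1260: x² = 242·1260² + 1 = 384199201, x = 19601 ✓

Verify: 19601² - 242·1260² = 384199201 - 384199200 = 1 ✓

x = 19601, y = 1260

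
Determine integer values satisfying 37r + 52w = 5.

Step 1: Check solvability.
gcd(37, 52) = 1
Since 1 divides 5, solutions exist.

Step 2: Apply extended Euclidean algorithm to find gcd.
We find integers such that 37*x0 + 52*y0 = 1

Step 3: Scale the particular solution.
Multiply by 5/1 = 5:
r = -35, w = 25

Step 4: Verify.
37*(-35) + 52*(25) = 5 = 5 ✓

r = -35, w = 25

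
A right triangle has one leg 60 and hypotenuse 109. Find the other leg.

a² = c² - b² = 11881 - 3600 = 8281
a = 91

91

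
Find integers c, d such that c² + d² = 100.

We need to find integers c, d > 0 such that c² + d² = 100.
Trying c = 6: d² = 100 - 6² = 100 - 36 = 64
d = 8
Check: 6² + 8² = 36 + 64 = 100 ✓

100 = 6² + 8²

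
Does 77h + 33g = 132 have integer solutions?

Step 1: Compute gcd(77, 33).
gcd(77, 33) = 11

Step 2: Check divisibility.
Does 11 divide 132? 132 = 11 x 12, so yes.

By the theorem on linear Diophantine equations, 77h + 33g = 132 has integer solutions if and only if gcd(77, 33) divides 132. Since 11 | 132, solutions exist.

Yes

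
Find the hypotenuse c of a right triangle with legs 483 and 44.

c² = a² + b² = 483² + 44² = 233289 + 1936 = 235225
c = 485

485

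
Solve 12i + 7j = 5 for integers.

Step 1: Check solvability.
gcd(12, 7) = 1
Since 1 divides 5, solutions exist.

Step 2: Apply extended Euclidean algorithm to find gcd.
We find integers such that 12*x0 + 7*y0 = 1

Step 3: Scale the particular solution.
Multiply by 5/1 = 5:
i = 15, j = -25

Step 4: Verify.
12*(15) + 7*(-25) = 5 = 5 ✓

i = 15, j = -25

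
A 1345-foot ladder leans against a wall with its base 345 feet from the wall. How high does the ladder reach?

The ladder, wall, and ground form a right triangle with hypotenuse 1345 and one leg 345.
By the Pythagorean theorem: h² = 1345² - 345² = 1809025 - 119025 = 1690000
h = √1690000 = 1300 feet

1300 feet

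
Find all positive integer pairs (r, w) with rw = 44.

The positive divisors of 44 are: 1, 2, 4, 11, 22, 44.
Each divisor d gives the pair (d, 44/d):
(1, 44), (2, 22), (4, 11), (11, 4), (22, 2), (44, 1)

(1, 44), (2, 22), (4, 11), (11, 4), (22, 2), (44, 1)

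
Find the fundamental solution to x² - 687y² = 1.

We seek the smallest positive integers (x, y) with x² - 687y² = 1, i.e., x² = 687y² + 1.
Try successive y values:
y = 1: x² = 687·1² + 1 = 688, not a perfect square
y = 2: x² = 687·2² + 1 = 2749, not a perfect square
y = 3: x² = 687·3² + 1 = 6184, not a perfect square
... continuing the search (or via continued fractions) ...
y = 6308: x² = 687·6308² + 1 = 27336323569, x = 165337 ✓

Verify: 165337² - 687·6308² = 27336323569 - 27336323568 = 1 ✓

x = 165337, y = 6308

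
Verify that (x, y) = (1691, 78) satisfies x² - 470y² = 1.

Compute x² = 1691² = 2859481
Compute 470y² = 470·78² = 470·6084 = 2859480
x² - 470y² = 2859481 - 2859480 = 1
Since this equals 1, (1691, 78) is a solution.

Yes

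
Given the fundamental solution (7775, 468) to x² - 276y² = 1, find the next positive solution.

Solutions to x² - Dy² = 1 are generated by powers of (x₀ + y₀√D).
The next solution satisfies x₁ + y₁√276 = (x₀ + y₀√276)², giving:
x₁ = x₀² + 276y₀² = 7775² + 276·468² = 60450625 + 60450624 = 120901249
y₁ = 2x₀y₀ = 2·7775·468 = 7277400

Verify: 120901249² - 276·7277400² = 14617112009760001 - 14617112009760000 = 1 ✓

x = 120901249, y = 7277400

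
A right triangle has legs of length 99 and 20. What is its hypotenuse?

c² = a² + b² = 99² + 20² = 9801 + 400 = 10201
c = 101

101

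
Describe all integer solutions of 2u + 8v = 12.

Step 1: Compute gcd(2, 8) = 2.
Since 2 divides 12, solutions exist.

Step 2: Find a particular solution using extended Euclidean algorithm.
We get u₀ = 6, v₀ = 0.
Check: 2*6 + 8*0 = 12 = 12 ✓

Step 3: Write the general solution.
u = 6 + (8/2)t = 6 + 4t
v = 0 - (2/2)t = 0 - 1t
for any integer t.

u = 6 + 4t, v = 0 - 1t for integer t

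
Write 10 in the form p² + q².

We need to find integers p, q > 0 such that p² + q² = 10.
Trying p = 1: q² = 10 - 1² = 10 - 1 = 9
q = 3
Check: 1² + 3² = 1 + 9 = 10 ✓

10 = 1² + 3²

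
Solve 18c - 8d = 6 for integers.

Step 1: Check solvability.
gcd(18, 8) = 2
Since 2 divides 6, solutions exist.

Step 2: Apply extended Euclidean algorithm to find gcd.
We find integers such that 18*x0 + 8*y0 = 2

Step 3: Scale the particular solution.
Multiply by 6/2 = 3:
c = 3, d = 6

Step 4: Verify.
18*(3) - 8*(6) = 6 = 6 ✓

c = 3, d = 6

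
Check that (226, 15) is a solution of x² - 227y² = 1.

Compute x² = 226² = 51076
Compute 227y² = 227·15² = 227·225 = 51075
x² - 227y² = 51076 - 51075 = 1
Since this equals 1, (226, 15) is a solution.

Yes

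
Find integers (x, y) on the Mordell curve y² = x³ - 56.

Try small integer x values and check whether x³ - 56 is a perfect square.
x = 18: x³ - 56 = 18³ - 56 = 5832 - 56 = 5776
Is 5776 a perfect square? 76² = 5776 ✓
So (x, y) = (18, 76) is a solution.

x = 18, y = 76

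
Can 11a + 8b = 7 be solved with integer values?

Step 1: Compute gcd(11, 8).
gcd(11, 8) = 1

Step 2: Check divisibility.
Does 1 divide 7? 7 = 1 x 7, so yes.

By the theorem on linear Diophantine equations, 11a + 8b = 7 has integer solutions if and only if gcd(11, 8) divides 7. Since 1 | 7, solutions exist.

Yes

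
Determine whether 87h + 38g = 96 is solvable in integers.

Step 1: Compute gcd(87, 38).
gcd(87, 38) = 1

Step 2: Check divisibility.
Does 1 divide 96? 96 = 1 x 96, so yes.

By the theorem on linear Diophantine equations, 87h + 38g = 96 has integer solutions if and only if gcd(87, 38) divides 96. Since 1 | 96, solutions exist.

Yes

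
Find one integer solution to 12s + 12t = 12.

Step 1: Check solvability.
gcd(12, 12) = 12
Since 12 divides 12, solutions exist.

Step 2: Apply extended Euclidean algorithm to find gcd.
We find integers such that 12*x0 + 12*y0 = 12

Step 3: Scale the particular solution.
Multiply by 12/12 = 1:
s = 0, t = 1

Step 4: Verify.
12*(0) + 12*(1) = 12 = 12 ✓

s = 0, t = 1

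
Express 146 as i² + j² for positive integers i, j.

We need to find integers i, j > 0 such that i² + j² = 146.
Trying i = 5: j² = 146 - 5² = 146 - 25 = 121
j = 11
Check: 5² + 11² = 25 + 121 = 146 ✓

146 = 5² + 11²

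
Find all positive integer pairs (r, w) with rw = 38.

The positive divisors of 38 are: 1, 2, 19, 38.
Each divisor d gives the pair (d, 38/d):
(1, 38), (2, 19), (19, 2), (38, 1)

(1, 38), (2, 19), (19, 2), (38, 1)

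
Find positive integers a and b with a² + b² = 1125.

We need to find integers a, b > 0 such that a² + b² = 1125.
Trying a = 6: b² = 1125 - 6² = 1125 - 36 = 1089
b = 33
Check: 6² + 33² = 36 + 1089 = 1125 ✓

1125 = 6² + 33²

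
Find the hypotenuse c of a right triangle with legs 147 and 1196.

c² = a² + b² = 147² + 1196² = 21609 + 1430416 = 1452025
c = sqrt(1452025) = 1205

1205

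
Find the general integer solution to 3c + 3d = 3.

Step 1: Compute gcd(3, 3) = 3.
Since 3 divides 3, solutions exist.

Step 2: Find a particular solution using extended Euclidean algorithm.
We get c₀ = 0, d₀ = 1.
Check: 3*0 + 3*1 = 3 = 3 ✓

Step 3: Write the general solution.
c = 0 + (3/3)t = 0 + 1t
d = 1 - (3/3)t = 1 - 1t
for any integer t.

c = 0 + 1t, d = 1 - 1t for integer t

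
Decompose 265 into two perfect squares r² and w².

We need to find integers r, w > 0 such that r² + w² = 265.
Trying r = 3: w² = 265 - 3² = 265 - 9 = 256
w = 16
Check: 3² + 16² = 9 + 256 = 265 ✓

265 = 3² + 16²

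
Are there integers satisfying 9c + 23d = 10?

Step 1: Compute gcd(9, 23).
gcd(9, 23) = 1

Step 2: Check divisibility.
Does 1 divide 10? 10 = 1 x 10, so yes.

By the theorem on linear Diophantine equations, 9c + 23d = 10 has integer solutions if and only if gcd(9, 23) divides 10. Since 1 | 10, solutions exist.

Yes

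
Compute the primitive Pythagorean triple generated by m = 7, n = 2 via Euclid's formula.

a = m² - n² = 49 - 4 = 45
b = 2mn = 2·7·2 = 28
c = m² + n² = 49 + 4 = 53
Verify: 45² + 28² = 2025 + 784 = 2809 = 53² ✓

(45, 28, 53)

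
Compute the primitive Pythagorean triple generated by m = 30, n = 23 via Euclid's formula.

a = m² - n² = 30² - 23² = 900 - 529 = 371
b = 2mn = 2·30·23 = 1380
c = m² + n² = 900 + 529 = 1429
Verify: 371² + 1380² = 137641 + 1904400 = 2042041 = 1429² ✓

(371, 1380, 1429)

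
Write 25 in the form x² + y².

We need to find integers x, y > 0 such that x² + y² = 25.
Trying x = 3: y² = 25 - 3² = 25 - 9 = 16
y = 4
Check: 3² + 4² = 9 + 16 = 25 ✓

25 = 3² + 4²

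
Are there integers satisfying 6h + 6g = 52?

Step 1: Compute gcd(6, 6).
gcd(6, 6) = 6

Step 2: Check divisibility.
Does 6 divide 52? 52 = 6 x 8 + 4, so no.

By the theorem on linear Diophantine equations, 6h + 6g = 52 has integer solutions if and only if gcd(6, 6) divides 52. Since 6 does not divide 52, no solutions exist.

No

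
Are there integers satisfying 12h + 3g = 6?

Step 1: Compute gcd(12, 3).
gcd(12, 3) = 3

Step 2: Check divisibility.
Does 3 divide 6? 6 = 3 x 2, so yes.

By the theorem on linear Diophantine equations, 12h + 3g = 6 has integer solutions if and only if gcd(12, 3) divides 6. Since 3 | 6, solutions exist.

Yes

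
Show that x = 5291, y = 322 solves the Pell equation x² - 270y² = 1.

Compute x² = 5291² = 27994681
Compute 270y² = 270·322² = 270·103684 = 27994680
x² - 270y² = 27994681 - 27994680 = 1
Since this equals 1, (5291, 322) is a solution.

Yes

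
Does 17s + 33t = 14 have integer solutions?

Step 1: Compute gcd(17, 33).
gcd(17, 33) = 1

Step 2: Check divisibility.
Does 1 divide 14? 14 = 1 x 14, so yes.

By the theorem on linear Diophantine equations, 17s + 33t = 14 has integer solutions if and only if gcd(17, 33) divides 14. Since 1 | 14, solutions exist.

Yes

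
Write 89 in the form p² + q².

We need to find integers p, q > 0 such that p² + q² = 89.
Trying p = 5: q² = 89 - 5² = 89 - 25 = 64
q = 8
Check: 5² + 8² = 25 + 64 = 89 ✓

89 = 5² + 8²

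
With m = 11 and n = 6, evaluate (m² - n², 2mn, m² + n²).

a = m² - n² = 121 - 36 = 85
b = 2mn = 2·11·6 = 132
c = m² + n² = 121 + 36 = 157
Verify: 85² + 132² = 7225 + 17424 = 24649 = 157² ✓

(85, 132, 157)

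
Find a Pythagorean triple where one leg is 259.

We need the other leg and hypotenuse such that 259² + x² = c².
Take x = 660, c = 709: 259² + 660² = 67081 + 435600 = 502681 = 709² ✓
Triple: (259, 660, 709)

(259, 660, 709)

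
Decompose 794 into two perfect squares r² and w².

We need to find integers r, w > 0 such that r² + w² = 794.
Trying r = 13: w² = 794 - 13² = 794 - 169 = 625
w = 25
Check: 13² + 25² = 169 + 625 = 794 ✓

794 = 13² + 25²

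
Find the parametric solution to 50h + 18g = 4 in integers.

Step 1: Compute gcd(50, 18) = 2.
Since 2 divides 4, solutions exist.

Step 2: Find a particular solution using extended Euclidean algorithm.
We get h₀ = 8, g₀ = -22.
Check: 50*8 + 18*-22 = 4 = 4 ✓

Step 3: Write the general solution.
h = 8 + (18/2)t = 8 + 9t
g = -22 - (50/2)t = -22 - 25t
for any integer t.

h = 8 + 9t, g = -22 - 25t for integer t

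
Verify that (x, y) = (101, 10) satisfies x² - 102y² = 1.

Compute x² = 101² = 10201
Compute 102y² = 102·10² = 102·100 = 10200
x² - 102y² = 10201 - 10200 = 1
Since this equals 1, (101, 10) is a solution.

Yes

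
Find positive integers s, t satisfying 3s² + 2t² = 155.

Try small values of s and check whether (155 - 3s²)/2 is a perfect square.
s = 7: 3·7² = 147, so 2t² = 155 - 147 = 8, giving t² = 4, t = 2.
Check: 3·7² + 2·2² = 147 + 8 = 155 ✓

s = 7, t = 2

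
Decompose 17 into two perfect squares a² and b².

We need to find integers a, b > 0 such that a² + b² = 17.
Trying a = 1: b² = 17 - 1² = 17 - 1 = 16
b = 4
Check: 1² + 4² = 1 + 16 = 17 ✓

17 = 1² + 4²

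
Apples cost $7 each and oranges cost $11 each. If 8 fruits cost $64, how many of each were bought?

Let a = apples, o = oranges.
a + o = 8
7a + 11o = 64
Substitute o = 8 - a:
7a + 11(8 - a) = 64
(7 - 11)a = 64 - 88
-4a = -24
a = 6, o = 8 - 6 = 2

Apples: 6, Oranges: 2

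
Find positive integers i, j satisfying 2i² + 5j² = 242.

Try small values of i and check whether (242 - 2i²)/5 is a perfect square.
i = 9: 2·9² = 162, so 5j² = 242 - 162 = 80, giving j² = 16, j = 4.
Check: 2·9² + 5·4² = 162 + 80 = 242 ✓

i = 9, j = 4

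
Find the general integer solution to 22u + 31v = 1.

Step 1: Compute gcd(22, 31) = 1.
Since 1 divides 1, solutions exist.

Step 2: Find a particular solution using extended Euclidean algorithm.
We get u₀ = -7, v₀ = 5.
Check: 22*-7 + 31*5 = 1 = 1 ✓

Step 3: Write the general solution.
u = -7 + (31/1)t = -7 + 31t
v = 5 - (22/1)t = 5 - 22t
for any integer t.

u = -7 + 31t, v = 5 - 22t for integer t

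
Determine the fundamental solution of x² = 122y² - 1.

We need x² = 122y² - 1. Try successive y:
y = 1: x² = 122·1² - 1 = 121 = 11² ✓
Check: 11² - 122·1² = 121 - 122 = -1 ✓

x = 11, y = 1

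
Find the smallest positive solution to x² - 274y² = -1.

We need x² = 274y² - 1. Try successive y:
y = 1: x² = 274·1² - 1 = 273, not a perfect square
y = 2: x² = 274·2² - 1 = 1095, not a perfect square
y = 3: x² = 274·3² - 1 = 2465, not a perfect square
...
y = 85: x² = 274·85² - 1 = 1979649 = 1407² ✓
Check: 1407² - 274·85² = 1979649 - 1979650 = -1 ✓

x = 1407, y = 85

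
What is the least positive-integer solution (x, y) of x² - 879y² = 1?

We seek the smallest positive integers (x, y) with x² - 879y² = 1, i.e., x² = 879y² + 1.
Try successive y values:
y = 1: x² = 879·1² + 1 = 880, not a perfect square
y = 2: x² = 879·2² + 1 = 3517, not a perfect square
y = 3: x² = 879·3² + 1 = 7912, not a perfect square
... continuing the search (or via continued fractions) ...
y = 3617295: x² = 879·3617295² + 1 = 11501559519864976, x = 107245324 ✓

Verify: 107245324² - 879·3617295² = 11501559519864976 - 11501559519864975 = 1 ✓

x = 107245324, y = 3617295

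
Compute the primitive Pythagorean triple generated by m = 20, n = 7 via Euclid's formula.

a = m² - n² = 20² - 7² = 400 - 49 = 351
b = 2mn = 2·20·7 = 280
c = m² + n² = 400 + 49 = 449
Verify: 351² + 280² = 123201 + 78400 = 201601 = 449² ✓

(351, 280, 449)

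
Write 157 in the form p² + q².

We need to find integers p, q > 0 such that p² + q² = 157.
Trying p = 6: q² = 157 - 6² = 157 - 36 = 121
q = 11
Check: 6² + 11² = 36 + 121 = 157 ✓

157 = 6² + 11²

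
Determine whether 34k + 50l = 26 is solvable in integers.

Step 1: Compute gcd(34, 50).
gcd(34, 50) = 2

Step 2: Check divisibility.
Does 2 divide 26? 26 = 2 x 13, so yes.

By the theorem on linear Diophantine equations, 34k + 50l = 26 has integer solutions if and only if gcd(34, 50) divides 26. Since 2 | 26, solutions exist.

Yes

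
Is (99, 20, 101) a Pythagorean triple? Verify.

Compute a² + b² = 99² + 20² = 9801 + 400 = 10201
Compute c² = 101² = 10201
Since 10201 = 10201, confirmed.

Yes, it is a Pythagorean triple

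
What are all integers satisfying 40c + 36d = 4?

Step 1: Compute gcd(40, 36) = 4.
Since 4 divides 4, solutions exist.

Step 2: Find a particular solution using extended Euclidean algorithm.
We get c₀ = 1, d₀ = -1.
Check: 40*1 + 36*-1 = 4 = 4 ✓

Step 3: Write the general solution.
c = 1 + (36/4)t = 1 + 9t
d = -1 - (40/4)t = -1 - 10t
for any integer t.

c = 1 + 9t, d = -1 - 10t for integer t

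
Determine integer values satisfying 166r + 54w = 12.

Step 1: Check solvability.
gcd(166, 54) = 2
Since 2 divides 12, solutions exist.

Step 2: Apply extended Euclidean algorithm to find gcd.
We find integers such that 166*x0 + 54*y0 = 2

Step 3: Scale the particular solution.
Multiply by 12/2 = 6:
r = -78, w = 240

Step 4: Verify.
166*(-78) + 54*(240) = 12 = 12 ✓

r = -78, w = 240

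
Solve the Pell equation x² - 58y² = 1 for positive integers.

We seek the smallest positive integers (x, y) with x² - 58y² = 1, i.e., x² = 58y² + 1.
Try successive y values:
y = 1: x² = 58·1² + 1 = 59, not a perfect square
y = 2: x² = 58·2² + 1 = 233, not a perfect square
y = 3: x² = 58·3² + 1 = 523, not a perfect square
... continuing the search (or via continued fractions) ...
y = 2574: x² = 58·2574² + 1 = 384277609, x = 19603 ✓

Verify: 19603² - 58·2574² = 384277609 - 384277608 = 1 ✓

x = 19603, y = 2574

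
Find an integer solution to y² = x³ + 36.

Try small integer x values and check whether x³ + 36 is a perfect square.
x = -3: x³ + 36 = -3³ + 36 = -27 + 36 = 9
Is 9 a perfect square? 3² = 9 ✓
So (x, y) = (-3, 3) is a solution.

x = -3, y = 3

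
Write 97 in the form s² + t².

We need to find integers s, t > 0 such that s² + t² = 97.
Trying s = 4: t² = 97 - 4² = 97 - 16 = 81
t = 9
Check: 4² + 9² = 16 + 81 = 97 ✓

97 = 4² + 9²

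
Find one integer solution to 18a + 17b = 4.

Step 1: Check solvability.
gcd(18, 17) = 1
Since 1 divides 4, solutions exist.

Step 2: Apply extended Euclidean algorithm to find gcd.
We find integers such that 18*x0 + 17*y0 = 1

Step 3: Scale the particular solution.
Multiply by 4/1 = 4:
a = 4, b = -4

Step 4: Verify.
18*(4) + 17*(-4) = 4 = 4 ✓

a = 4, b = -4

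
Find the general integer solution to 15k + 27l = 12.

Step 1: Compute gcd(15, 27) = 3.
Since 3 divides 12, solutions exist.

Step 2: Find a particular solution using extended Euclidean algorithm.
We get k₀ = 8, l₀ = -4.
Check: 15*8 + 27*-4 = 12 = 12 ✓

Step 3: Write the general solution.
k = 8 + (27/3)t = 8 + 9t
l = -4 - (15/3)t = -4 - 5t
for any integer t.

k = 8 + 9t, l = -4 - 5t for integer t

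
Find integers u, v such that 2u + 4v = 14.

Step 1: Check solvability.
gcd(2, 4) = 2
Since 2 divides 14, solutions exist.

Step 2: Apply extended Euclidean algorithm to find gcd.
We find integers such that 2*x0 + 4*y0 = 2

Step 3: Scale the particular solution.
Multiply by 14/2 = 7:
u = 7, v = 0

Step 4: Verify.
2*(7) + 4*(0) = 14 = 14 ✓

u = 7, v = 0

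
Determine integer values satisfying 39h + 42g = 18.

Step 1: Check solvability.
gcd(39, 42) = 3
Since 3 divides 18, solutions exist.

Step 2: Apply extended Euclidean algorithm to find gcd.
We find integers such that 39*x0 + 42*y0 = 3

Step 3: Scale the particular solution.
Multiply by 18/3 = 6:
h = -6, g = 6

Step 4: Verify.
39*(-6) + 42*(6) = 18 = 18 ✓

h = -6, g = 6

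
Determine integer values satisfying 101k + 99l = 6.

Step 1: Check solvability.
gcd(101, 99) = 1
Since 1 divides 6, solutions exist.

Step 2: Apply extended Euclidean algorithm to find gcd.
We find integers such that 101*x0 + 99*y0 = 1

Step 3: Scale the particular solution.
Multiply by 6/1 = 6:
k = -294, l = 300

Step 4: Verify.
101*(-294) + 99*(300) = 6 = 6 ✓

k = -294, l = 300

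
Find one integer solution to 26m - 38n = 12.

Step 1: Check solvability.
gcd(26, 38) = 2
Since 2 divides 12, solutions exist.

Step 2: Apply extended Euclidean algorithm to find gcd.
We find integers such that 26*x0 + 38*y0 = 2

Step 3: Scale the particular solution.
Multiply by 12/2 = 6:
m = 18, n = 12

Step 4: Verify.
26*(18) - 38*(12) = 12 = 12 ✓

m = 18, n = 12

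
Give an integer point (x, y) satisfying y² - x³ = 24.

Try small integer x values and check whether x³ + 24 is a perfect square.
x = 10: x³ + 24 = 10³ + 24 = 1000 + 24 = 1024
Is 1024 a perfect square? 32² = 1024 ✓
So (x, y) = (10, 32) is a solution.

x = 10, y = 32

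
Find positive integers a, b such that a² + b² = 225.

Search for a with 225 - a² a perfect square.
a = 9: 225 - 9² = 225 - 81 = 144 = 12² ✓
So a = 9, b = 12.

a = 9, b = 12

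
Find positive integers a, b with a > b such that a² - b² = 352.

Factor: a² - b² = (a+b)(a-b) = 352.
We need two factors of 352 with the same parity.
Use a+b = 176 and a-b = 2 (product 176·2 = 352).
Adding: 2a = 178, so a = 89.
Subtracting: 2b = 174, so b = 87.
Check: 89² - 87² = 7921 - 7569 = 352 ✓

a = 89, b = 87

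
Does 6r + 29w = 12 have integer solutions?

Step 1: Compute gcd(6, 29).
gcd(6, 29) = 1

Step 2: Check divisibility.
Does 1 divide 12? 12 = 1 x 12, so yes.

By the theorem on linear Diophantine equations, 6r + 29w = 12 has integer solutions if and only if gcd(6, 29) divides 12. Since 1 | 12, solutions exist.

Yes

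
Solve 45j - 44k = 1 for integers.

Step 1: Check solvability.
gcd(45, 44) = 1
Since 1 divides 1, solutions exist.

Step 2: Apply extended Euclidean algorithm to find gcd.
We find integers such that 45*x0 + 44*y0 = 1

Step 3: Scale the particular solution.
Multiply by 1/1 = 1:
j = 1, k = 1

Step 4: Verify.
45*(1) - 44*(1) = 1 = 1 ✓

j = 1, k = 1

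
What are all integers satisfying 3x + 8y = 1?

Step 1: Compute gcd(3, 8) = 1.
Since 1 divides 1, solutions exist.

Step 2: Find a particular solution using extended Euclidean algorithm.
We get x₀ = 3, y₀ = -1.
Check: 3*3 + 8*-1 = 1 = 1 ✓

Step 3: Write the general solution.
x = 3 + (8/1)t = 3 + 8t
y = -1 - (3/1)t = -1 - 3t
for any integer t.

x = 3 + 8t, y = -1 - 3t for integer t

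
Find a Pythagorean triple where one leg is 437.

We need the other leg and hypotenuse such that 437² + x² = c².
Take x = 84, c = 445: 437² + 84² = 190969 + 7056 = 198025 = 445² ✓
Triple: (437, 84, 445)

(437, 84, 445)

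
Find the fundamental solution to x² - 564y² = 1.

We seek the smallest positive integers (x, y) with x² - 564y² = 1, i.e., x² = 564y² + 1.
Try successive y values:
y = 1: x² = 564·1² + 1 = 565, not a perfect square
y = 2: x² = 564·2² + 1 = 2257, not a perfect square
y = 3: x² = 564·3² + 1 = 5077, not a perfect square
... continuing the search (or via continued fractions) ...
y = 4: x² = 564·4² + 1 = 9025, x = 95 ✓

Verify: 95² - 564·4² = 9025 - 9024 = 1 ✓

x = 95, y = 4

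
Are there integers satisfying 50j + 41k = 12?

Step 1: Compute gcd(50, 41).
gcd(50, 41) = 1

Step 2: Check divisibility.
Does 1 divide 12? 12 = 1 x 12, so yes.

By the theorem on linear Diophantine equations, 50j + 41k = 12 has integer solutions if and only if gcd(50, 41) divides 12. Since 1 | 12, solutions exist.

Yes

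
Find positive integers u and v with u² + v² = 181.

We need to find integers u, v > 0 such that u² + v² = 181.
Trying u = 9: v² = 181 - 9² = 181 - 81 = 100
v = 10
Check: 9² + 10² = 81 + 100 = 181 ✓

181 = 9² + 10²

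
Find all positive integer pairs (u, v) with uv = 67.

The positive divisors of 67 are: 1, 67.
Each divisor d gives the pair (d, 67/d):
(1, 67), (67, 1)

(1, 67), (67, 1)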